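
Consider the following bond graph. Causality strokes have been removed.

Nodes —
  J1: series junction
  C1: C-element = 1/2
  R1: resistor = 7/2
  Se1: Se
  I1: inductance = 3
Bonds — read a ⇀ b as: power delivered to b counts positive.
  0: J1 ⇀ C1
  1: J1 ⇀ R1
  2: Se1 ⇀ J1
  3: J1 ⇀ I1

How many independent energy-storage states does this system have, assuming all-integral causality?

#2 stroke at J1  (Se1: effort source, stroke at far end)
#0 stroke at J1  (C1: C, integral causality)
#3 stroke at I1  (I1: I, integral causality)
#1 stroke at J1  (J1 flow already set via bond 3)

2  (C1, I1 all integral)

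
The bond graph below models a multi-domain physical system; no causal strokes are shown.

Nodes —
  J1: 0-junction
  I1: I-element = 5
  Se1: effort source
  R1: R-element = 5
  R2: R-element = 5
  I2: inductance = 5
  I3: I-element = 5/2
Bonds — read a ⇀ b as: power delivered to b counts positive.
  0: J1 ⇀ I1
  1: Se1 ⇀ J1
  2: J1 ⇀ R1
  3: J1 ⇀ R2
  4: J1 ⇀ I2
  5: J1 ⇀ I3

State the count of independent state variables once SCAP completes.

#1 stroke at J1  (Se1 (Se) sets effort on bond)
#0 stroke at I1  (J1 effort already set via bond 1)
#2 stroke at R1  (J1: bond 1 brought effort, rest push out)
#3 stroke at R2  (J1 effort already set via bond 1)
#4 stroke at I2  (common-e at J1 fixed by 1)
#5 stroke at I3  (common-e at J1 fixed by 1)

3  (I1, I2, I3 all integral)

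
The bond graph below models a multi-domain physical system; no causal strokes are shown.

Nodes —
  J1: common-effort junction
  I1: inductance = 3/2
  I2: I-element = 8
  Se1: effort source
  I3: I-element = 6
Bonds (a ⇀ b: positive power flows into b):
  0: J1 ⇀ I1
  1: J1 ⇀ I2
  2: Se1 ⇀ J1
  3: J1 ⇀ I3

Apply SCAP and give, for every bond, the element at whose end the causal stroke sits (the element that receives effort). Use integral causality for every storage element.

β2 →J1  (source Se1 imposes e)
β0 →I1  (common-e at J1 fixed by 2)
β1 →I2  (common-e at J1 fixed by 2)
β3 →I3  (0-jn J1 has e-setter on 2)

β0 →I1
β1 →I2
β2 →J1
β3 →I3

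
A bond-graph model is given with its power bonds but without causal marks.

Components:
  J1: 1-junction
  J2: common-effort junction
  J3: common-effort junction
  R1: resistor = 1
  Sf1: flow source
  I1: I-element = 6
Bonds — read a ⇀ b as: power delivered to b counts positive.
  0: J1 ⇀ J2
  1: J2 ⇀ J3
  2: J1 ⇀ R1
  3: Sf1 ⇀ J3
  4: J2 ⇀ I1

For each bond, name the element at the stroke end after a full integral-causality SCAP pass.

b3 →Sf1  (source Sf1 imposes f)
b1 →J3  (J3 needs exactly one e-in)
b4 →I1  (I1 outputs flow p/I1)
b0 →J2  (J2 needs exactly one e-in)
b2 →J1  (J1: bond 0 brought flow, rest push out)

bond 0 |J2
bond 1 |J3
bond 2 |J1
bond 3 |Sf1
bond 4 |I1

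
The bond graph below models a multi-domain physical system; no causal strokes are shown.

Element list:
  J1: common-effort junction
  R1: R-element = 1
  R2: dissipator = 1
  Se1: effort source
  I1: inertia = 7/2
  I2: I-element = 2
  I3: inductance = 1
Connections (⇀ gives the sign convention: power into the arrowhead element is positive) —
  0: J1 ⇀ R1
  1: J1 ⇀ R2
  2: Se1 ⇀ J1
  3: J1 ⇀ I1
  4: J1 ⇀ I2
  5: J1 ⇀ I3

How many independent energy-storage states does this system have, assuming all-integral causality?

b2 stroke at J1  (Se1: effort source, stroke at far end)
b0 stroke at R1  (common-e at J1 fixed by 2)
b1 stroke at R2  (common-e at J1 fixed by 2)
b3 stroke at I1  (0-jn J1 has e-setter on 2)
b4 stroke at I2  (0-jn J1 has e-setter on 2)
b5 stroke at I3  (common-e at J1 fixed by 2)

3  (I1, I2, I3 all integral)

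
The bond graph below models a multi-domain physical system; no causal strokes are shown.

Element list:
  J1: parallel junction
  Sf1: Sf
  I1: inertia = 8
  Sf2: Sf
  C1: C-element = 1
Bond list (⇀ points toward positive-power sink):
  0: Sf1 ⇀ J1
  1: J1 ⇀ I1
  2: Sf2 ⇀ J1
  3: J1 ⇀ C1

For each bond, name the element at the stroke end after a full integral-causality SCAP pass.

#0 →Sf1
#1 →I1
#2 →Sf2
#3 →J1

bond 0 stroke→Sf1  (source Sf1 imposes f)
bond 2 stroke→Sf2  (Sf2: flow source, stroke at near end)
bond 1 stroke→I1  (I1 outputs flow p/I1)
bond 3 stroke→J1  (J1 needs exactly one e-in)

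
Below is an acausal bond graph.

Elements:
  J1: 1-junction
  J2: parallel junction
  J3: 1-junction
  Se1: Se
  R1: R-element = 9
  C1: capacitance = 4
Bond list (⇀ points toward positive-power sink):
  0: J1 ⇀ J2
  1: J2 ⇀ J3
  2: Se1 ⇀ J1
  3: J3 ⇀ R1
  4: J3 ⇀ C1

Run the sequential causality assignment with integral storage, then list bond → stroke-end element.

bond 0 stroke at J2
bond 1 stroke at J3
bond 2 stroke at J1
bond 3 stroke at R1
bond 4 stroke at J3

β2 |J1  (Se1 fixes effort; stroke away)
β0 |J2  (only one flow-in slot at J1)
β1 |J3  (J2 effort already set via bond 0)
β4 |J3  (prefer integral on C1)
β3 |R1  (closing 1-jn rule on J3)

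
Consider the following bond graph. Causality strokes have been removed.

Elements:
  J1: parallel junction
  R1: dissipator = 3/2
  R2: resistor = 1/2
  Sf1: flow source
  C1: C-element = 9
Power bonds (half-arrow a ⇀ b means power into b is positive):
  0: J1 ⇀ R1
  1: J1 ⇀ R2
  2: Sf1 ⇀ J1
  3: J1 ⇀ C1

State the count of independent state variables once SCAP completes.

#2 |Sf1  (Sf1 fixes flow; stroke at Sf1)
#3 |J1  (C1: C, integral causality)
#0 |R1  (J1: bond 3 brought effort, rest push out)
#1 |R2  (J1: bond 3 brought effort, rest push out)

1  (C1 all integral)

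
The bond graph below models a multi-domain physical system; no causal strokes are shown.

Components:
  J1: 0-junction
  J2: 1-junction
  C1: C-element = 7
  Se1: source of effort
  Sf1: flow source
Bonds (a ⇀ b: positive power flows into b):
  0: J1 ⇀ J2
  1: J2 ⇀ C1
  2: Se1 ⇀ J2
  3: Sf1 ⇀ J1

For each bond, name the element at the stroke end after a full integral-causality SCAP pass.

#2 stroke at J2  (Se1 fixes effort; stroke away)
#3 stroke at Sf1  (source Sf1 imposes f)
#0 stroke at J1  (J1 needs exactly one e-in)
#1 stroke at J2  (J2 flow already set via bond 0)

β0 |J1
β1 |J2
β2 |J2
β3 |Sf1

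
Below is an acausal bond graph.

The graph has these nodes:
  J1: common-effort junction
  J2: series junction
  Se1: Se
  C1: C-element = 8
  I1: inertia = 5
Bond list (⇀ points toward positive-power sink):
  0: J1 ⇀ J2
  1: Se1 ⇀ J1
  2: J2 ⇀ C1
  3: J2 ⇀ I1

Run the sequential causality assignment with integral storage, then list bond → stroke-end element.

β0 stroke at J2
β1 stroke at J1
β2 stroke at J2
β3 stroke at I1

b1 stroke at J1  (Se1 fixes effort; stroke away)
b0 stroke at J2  (J1 effort already set via bond 1)
b2 stroke at J2  (C1 integral (e out))
b3 stroke at I1  (only one flow-in slot at J2)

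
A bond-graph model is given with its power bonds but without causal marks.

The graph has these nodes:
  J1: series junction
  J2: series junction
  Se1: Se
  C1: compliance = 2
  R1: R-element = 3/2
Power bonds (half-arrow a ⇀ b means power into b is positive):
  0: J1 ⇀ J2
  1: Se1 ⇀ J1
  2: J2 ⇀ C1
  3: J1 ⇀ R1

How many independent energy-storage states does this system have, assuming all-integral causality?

b1 →J1  (source Se1 imposes e)
b2 →J2  (C1 integral (e out))
b0 →J1  (J2: last free bond brings flow in)
b3 →R1  (J1: last free bond brings flow in)

1  (C1 all integral)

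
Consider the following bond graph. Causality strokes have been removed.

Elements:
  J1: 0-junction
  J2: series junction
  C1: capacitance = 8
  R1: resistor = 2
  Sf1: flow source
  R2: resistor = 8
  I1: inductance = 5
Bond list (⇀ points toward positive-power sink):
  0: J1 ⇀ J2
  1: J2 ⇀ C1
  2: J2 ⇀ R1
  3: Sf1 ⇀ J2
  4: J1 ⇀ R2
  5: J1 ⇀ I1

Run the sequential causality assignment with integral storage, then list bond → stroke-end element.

b0 →J2
b1 →J2
b2 →J2
b3 →Sf1
b4 →J1
b5 →I1

b3 |Sf1  (source Sf1 imposes f)
b0 |J2  (common-f at J2 fixed by 3)
b1 |J2  (common-f at J2 fixed by 3)
b2 |J2  (1-jn J2 has f-setter on 3)
b5 |I1  (I1: I, integral causality)
b4 |J1  (only one effort-in slot at J1)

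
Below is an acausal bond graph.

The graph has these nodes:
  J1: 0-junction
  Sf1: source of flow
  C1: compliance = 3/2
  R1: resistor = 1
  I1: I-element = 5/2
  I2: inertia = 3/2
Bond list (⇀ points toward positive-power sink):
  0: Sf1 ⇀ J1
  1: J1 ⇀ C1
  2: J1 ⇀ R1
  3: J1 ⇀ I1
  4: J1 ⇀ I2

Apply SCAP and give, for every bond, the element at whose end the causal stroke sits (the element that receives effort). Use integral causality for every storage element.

#0 stroke at Sf1
#1 stroke at J1
#2 stroke at R1
#3 stroke at I1
#4 stroke at I2

bond 0 →Sf1  (Sf1 fixes flow; stroke at Sf1)
bond 1 →J1  (C1 integral (e out))
bond 2 →R1  (common-e at J1 fixed by 1)
bond 3 →I1  (0-jn J1 has e-setter on 1)
bond 4 →I2  (0-jn J1 has e-setter on 1)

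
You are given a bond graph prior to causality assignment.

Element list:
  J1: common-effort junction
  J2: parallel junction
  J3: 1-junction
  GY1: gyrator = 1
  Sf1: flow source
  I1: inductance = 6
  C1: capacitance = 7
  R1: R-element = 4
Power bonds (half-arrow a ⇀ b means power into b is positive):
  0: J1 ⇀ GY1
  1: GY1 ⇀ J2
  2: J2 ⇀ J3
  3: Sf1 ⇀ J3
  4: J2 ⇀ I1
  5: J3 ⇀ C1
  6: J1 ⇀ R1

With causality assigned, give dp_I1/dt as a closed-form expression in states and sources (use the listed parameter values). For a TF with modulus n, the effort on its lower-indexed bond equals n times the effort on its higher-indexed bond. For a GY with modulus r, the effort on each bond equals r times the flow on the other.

dp_I1/dt = -F_Sf1/4 - p_I1/24

#3 stroke at Sf1  (Sf1: flow source, stroke at near end)
#2 stroke at J3  (common-f at J3 fixed by 3)
#5 stroke at J3  (common-f at J3 fixed by 3)
#4 stroke at I1  (I1: I, integral causality)
#1 stroke at J2  (closing 0-jn rule on J2)
#0 stroke at J1  (GY1 both-in/both-out from 1)
#6 stroke at R1  (0-jn J1 has e-setter on 0)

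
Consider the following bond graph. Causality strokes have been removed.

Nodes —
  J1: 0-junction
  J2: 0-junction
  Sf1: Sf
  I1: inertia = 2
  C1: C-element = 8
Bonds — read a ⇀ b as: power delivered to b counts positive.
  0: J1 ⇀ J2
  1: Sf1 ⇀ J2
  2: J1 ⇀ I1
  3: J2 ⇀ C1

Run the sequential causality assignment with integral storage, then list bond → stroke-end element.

#0 stroke at J1
#1 stroke at Sf1
#2 stroke at I1
#3 stroke at J2

#1 stroke at Sf1  (Sf1 (Sf) sets flow on bond)
#2 stroke at I1  (I1 integral (f out))
#0 stroke at J1  (J1 needs exactly one e-in)
#3 stroke at J2  (closing 0-jn rule on J2)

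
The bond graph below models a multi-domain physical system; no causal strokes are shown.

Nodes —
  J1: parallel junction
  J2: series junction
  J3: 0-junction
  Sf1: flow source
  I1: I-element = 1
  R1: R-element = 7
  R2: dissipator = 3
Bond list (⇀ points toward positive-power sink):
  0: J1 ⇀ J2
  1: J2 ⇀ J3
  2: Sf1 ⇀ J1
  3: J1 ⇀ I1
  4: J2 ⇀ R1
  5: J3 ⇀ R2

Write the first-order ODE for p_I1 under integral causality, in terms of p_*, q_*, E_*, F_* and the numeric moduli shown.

dp_I1/dt = 10*F_Sf1 - 10*p_I1

β2 stroke at Sf1  (Sf1 fixes flow; stroke at Sf1)
β3 stroke at I1  (I1 integral (f out))
β0 stroke at J1  (J1 needs exactly one e-in)
β1 stroke at J2  (1-jn J2 has f-setter on 0)
β4 stroke at J2  (J2: bond 0 brought flow, rest push out)
β5 stroke at J3  (J3 needs exactly one e-in)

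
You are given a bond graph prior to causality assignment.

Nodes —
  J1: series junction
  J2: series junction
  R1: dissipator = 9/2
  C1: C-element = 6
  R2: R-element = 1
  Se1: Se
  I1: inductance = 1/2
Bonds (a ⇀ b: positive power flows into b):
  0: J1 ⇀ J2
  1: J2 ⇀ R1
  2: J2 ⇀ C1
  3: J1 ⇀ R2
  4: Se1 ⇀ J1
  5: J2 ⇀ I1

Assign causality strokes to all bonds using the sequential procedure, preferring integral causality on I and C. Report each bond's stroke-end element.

bond 4 stroke at J1  (Se1 (Se) sets effort on bond)
bond 2 stroke at J2  (C1 outputs effort q/C1)
bond 5 stroke at I1  (I1: I, integral causality)
bond 0 stroke at J2  (J2: bond 5 brought flow, rest push out)
bond 1 stroke at J2  (J2 flow already set via bond 5)
bond 3 stroke at J1  (1-jn J1 has f-setter on 0)

β0 →J2
β1 →J2
β2 →J2
β3 →J1
β4 →J1
β5 →I1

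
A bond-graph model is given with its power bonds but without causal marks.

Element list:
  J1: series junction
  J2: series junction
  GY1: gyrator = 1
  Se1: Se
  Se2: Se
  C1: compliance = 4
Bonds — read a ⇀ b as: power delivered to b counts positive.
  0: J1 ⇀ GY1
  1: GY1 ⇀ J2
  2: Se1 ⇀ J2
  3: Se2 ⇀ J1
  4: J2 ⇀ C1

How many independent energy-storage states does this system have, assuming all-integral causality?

β2 stroke→J2  (Se1: effort source, stroke at far end)
β3 stroke→J1  (Se2: effort source, stroke at far end)
β0 stroke→GY1  (J1 needs exactly one f-in)
β1 stroke→GY1  (GY1: gyrator matches bond 0)
β4 stroke→J2  (J2: bond 1 brought flow, rest push out)

1  (C1 all integral)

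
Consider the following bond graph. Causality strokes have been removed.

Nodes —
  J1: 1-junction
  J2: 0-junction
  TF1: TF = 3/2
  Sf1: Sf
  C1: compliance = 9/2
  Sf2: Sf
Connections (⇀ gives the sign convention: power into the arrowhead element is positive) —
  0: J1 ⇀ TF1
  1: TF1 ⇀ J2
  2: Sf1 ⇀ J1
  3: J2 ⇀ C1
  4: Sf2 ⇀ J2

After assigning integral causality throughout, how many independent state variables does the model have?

β2 stroke→Sf1  (source Sf1 imposes f)
β4 stroke→Sf2  (Sf2 fixes flow; stroke at Sf2)
β0 stroke→J1  (common-f at J1 fixed by 2)
β1 stroke→TF1  (TF1 one-in-one-out from 0)
β3 stroke→J2  (J2 needs exactly one e-in)

1  (C1 all integral)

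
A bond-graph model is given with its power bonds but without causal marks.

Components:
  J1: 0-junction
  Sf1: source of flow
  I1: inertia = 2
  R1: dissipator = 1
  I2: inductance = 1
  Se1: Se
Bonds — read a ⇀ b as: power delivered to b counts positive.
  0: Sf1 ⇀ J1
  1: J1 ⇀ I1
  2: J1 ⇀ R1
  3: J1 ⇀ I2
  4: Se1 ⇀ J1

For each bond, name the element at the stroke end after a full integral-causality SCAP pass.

bond 0 stroke→Sf1
bond 1 stroke→I1
bond 2 stroke→R1
bond 3 stroke→I2
bond 4 stroke→J1

bond 0 stroke at Sf1  (Sf1 fixes flow; stroke at Sf1)
bond 4 stroke at J1  (Se1 fixes effort; stroke away)
bond 1 stroke at I1  (0-jn J1 has e-setter on 4)
bond 2 stroke at R1  (0-jn J1 has e-setter on 4)
bond 3 stroke at I2  (0-jn J1 has e-setter on 4)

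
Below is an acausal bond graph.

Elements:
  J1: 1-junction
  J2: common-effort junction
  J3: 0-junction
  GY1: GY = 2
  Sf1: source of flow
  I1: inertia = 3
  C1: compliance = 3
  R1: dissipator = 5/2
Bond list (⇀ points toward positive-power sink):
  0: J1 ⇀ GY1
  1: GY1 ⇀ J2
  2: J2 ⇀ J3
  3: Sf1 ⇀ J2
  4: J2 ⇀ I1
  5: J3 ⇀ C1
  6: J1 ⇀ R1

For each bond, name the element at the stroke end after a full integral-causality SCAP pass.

β3 →Sf1  (source Sf1 imposes f)
β4 →I1  (I1 integral (f out))
β5 →J3  (C1 integral (e out))
β2 →J2  (J3 effort already set via bond 5)
β1 →GY1  (0-jn J2 has e-setter on 2)
β0 →GY1  (through GY1, causality inverts; strokes same side of GY1)
β6 →J1  (common-f at J1 fixed by 0)

bond 0 stroke→GY1
bond 1 stroke→GY1
bond 2 stroke→J2
bond 3 stroke→Sf1
bond 4 stroke→I1
bond 5 stroke→J3
bond 6 stroke→J1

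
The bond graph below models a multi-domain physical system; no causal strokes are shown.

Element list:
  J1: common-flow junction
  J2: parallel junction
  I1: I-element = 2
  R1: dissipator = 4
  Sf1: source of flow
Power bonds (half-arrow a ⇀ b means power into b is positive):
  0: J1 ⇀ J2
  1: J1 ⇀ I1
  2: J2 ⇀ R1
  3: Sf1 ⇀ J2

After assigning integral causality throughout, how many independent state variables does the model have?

1  (I1 all integral)

bond 3 →Sf1  (Sf1 (Sf) sets flow on bond)
bond 1 →I1  (I1: I, integral causality)
bond 0 →J1  (common-f at J1 fixed by 1)
bond 2 →J2  (J2 needs exactly one e-in)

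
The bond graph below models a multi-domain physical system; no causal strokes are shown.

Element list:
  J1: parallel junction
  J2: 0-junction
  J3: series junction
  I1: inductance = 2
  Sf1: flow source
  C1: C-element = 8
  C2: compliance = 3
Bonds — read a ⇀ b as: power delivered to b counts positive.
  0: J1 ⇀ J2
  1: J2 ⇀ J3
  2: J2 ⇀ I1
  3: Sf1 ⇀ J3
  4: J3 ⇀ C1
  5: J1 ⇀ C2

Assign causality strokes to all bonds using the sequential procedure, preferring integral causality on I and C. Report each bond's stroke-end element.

b3 stroke→Sf1  (source Sf1 imposes f)
b1 stroke→J3  (1-jn J3 has f-setter on 3)
b4 stroke→J3  (J3: bond 3 brought flow, rest push out)
b2 stroke→I1  (prefer integral on I1)
b0 stroke→J2  (J2 needs exactly one e-in)
b5 stroke→J1  (J1 needs exactly one e-in)

β0 stroke→J2
β1 stroke→J3
β2 stroke→I1
β3 stroke→Sf1
β4 stroke→J3
β5 stroke→J1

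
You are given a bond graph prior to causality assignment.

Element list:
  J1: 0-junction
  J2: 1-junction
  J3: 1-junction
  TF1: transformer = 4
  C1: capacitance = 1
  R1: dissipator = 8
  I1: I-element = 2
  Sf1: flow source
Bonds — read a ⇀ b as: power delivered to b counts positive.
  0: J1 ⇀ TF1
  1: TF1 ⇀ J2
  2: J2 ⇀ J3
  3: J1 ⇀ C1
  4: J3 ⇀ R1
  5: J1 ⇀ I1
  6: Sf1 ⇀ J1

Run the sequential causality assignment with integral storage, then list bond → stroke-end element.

bond 0 |TF1
bond 1 |J2
bond 2 |J3
bond 3 |J1
bond 4 |R1
bond 5 |I1
bond 6 |Sf1

#6 stroke→Sf1  (source Sf1 imposes f)
#3 stroke→J1  (C1 integral (e out))
#0 stroke→TF1  (J1 effort already set via bond 3)
#5 stroke→I1  (J1: bond 3 brought effort, rest push out)
#1 stroke→J2  (TF1: transformer flips bond 0)
#2 stroke→J3  (J2: last free bond brings flow in)
#4 stroke→R1  (closing 1-jn rule on J3)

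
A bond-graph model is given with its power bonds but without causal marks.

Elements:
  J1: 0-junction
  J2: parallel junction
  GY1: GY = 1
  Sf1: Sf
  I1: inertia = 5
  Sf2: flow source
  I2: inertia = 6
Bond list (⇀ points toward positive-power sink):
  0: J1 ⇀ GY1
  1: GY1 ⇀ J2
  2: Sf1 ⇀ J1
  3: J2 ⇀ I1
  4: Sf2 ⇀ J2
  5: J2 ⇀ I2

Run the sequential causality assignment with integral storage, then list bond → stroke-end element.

bond 0 stroke at J1
bond 1 stroke at J2
bond 2 stroke at Sf1
bond 3 stroke at I1
bond 4 stroke at Sf2
bond 5 stroke at I2

#2 →Sf1  (Sf1 fixes flow; stroke at Sf1)
#4 →Sf2  (source Sf2 imposes f)
#0 →J1  (closing 0-jn rule on J1)
#1 →J2  (GY GY1: same side as bond 0)
#3 →I1  (J2 effort already set via bond 1)
#5 →I2  (0-jn J2 has e-setter on 1)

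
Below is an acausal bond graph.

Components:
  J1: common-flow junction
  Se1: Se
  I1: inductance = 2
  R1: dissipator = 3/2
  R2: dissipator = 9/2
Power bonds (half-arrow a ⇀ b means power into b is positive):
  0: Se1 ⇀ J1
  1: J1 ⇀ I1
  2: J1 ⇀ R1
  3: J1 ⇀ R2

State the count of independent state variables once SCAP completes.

1  (I1 all integral)

bond 0 stroke→J1  (source Se1 imposes e)
bond 1 stroke→I1  (prefer integral on I1)
bond 2 stroke→J1  (common-f at J1 fixed by 1)
bond 3 stroke→J1  (J1: bond 1 brought flow, rest push out)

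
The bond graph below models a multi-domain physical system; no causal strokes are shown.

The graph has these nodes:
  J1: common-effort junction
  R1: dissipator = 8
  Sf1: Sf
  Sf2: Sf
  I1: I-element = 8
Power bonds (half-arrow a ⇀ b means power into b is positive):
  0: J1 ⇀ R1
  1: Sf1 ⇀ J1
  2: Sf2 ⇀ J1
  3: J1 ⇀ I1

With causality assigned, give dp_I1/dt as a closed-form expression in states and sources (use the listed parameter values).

dp_I1/dt = 8*F_Sf1 + 8*F_Sf2 - p_I1

b1 stroke at Sf1  (source Sf1 imposes f)
b2 stroke at Sf2  (Sf2: flow source, stroke at near end)
b3 stroke at I1  (I1: I, integral causality)
b0 stroke at J1  (only one effort-in slot at J1)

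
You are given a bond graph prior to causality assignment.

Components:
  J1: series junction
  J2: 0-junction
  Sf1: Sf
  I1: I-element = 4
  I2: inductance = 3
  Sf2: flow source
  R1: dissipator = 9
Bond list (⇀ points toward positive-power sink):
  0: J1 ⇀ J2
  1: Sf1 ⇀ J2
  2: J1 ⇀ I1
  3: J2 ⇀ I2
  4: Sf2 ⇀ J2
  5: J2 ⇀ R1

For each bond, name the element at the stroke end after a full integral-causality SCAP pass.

β0 stroke→J1
β1 stroke→Sf1
β2 stroke→I1
β3 stroke→I2
β4 stroke→Sf2
β5 stroke→J2

b1 |Sf1  (source Sf1 imposes f)
b4 |Sf2  (source Sf2 imposes f)
b2 |I1  (I1 outputs flow p/I1)
b0 |J1  (J1: bond 2 brought flow, rest push out)
b3 |I2  (prefer integral on I2)
b5 |J2  (J2 needs exactly one e-in)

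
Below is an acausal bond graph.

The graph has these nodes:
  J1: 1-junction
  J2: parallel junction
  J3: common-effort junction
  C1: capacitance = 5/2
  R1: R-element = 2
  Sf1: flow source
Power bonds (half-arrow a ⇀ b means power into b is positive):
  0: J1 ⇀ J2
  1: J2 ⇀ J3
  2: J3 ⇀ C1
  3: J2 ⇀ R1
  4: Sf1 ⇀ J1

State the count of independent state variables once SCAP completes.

1  (C1 all integral)

#4 stroke→Sf1  (source Sf1 imposes f)
#0 stroke→J1  (J1: bond 4 brought flow, rest push out)
#2 stroke→J3  (C1: C, integral causality)
#1 stroke→J2  (0-jn J3 has e-setter on 2)
#3 stroke→R1  (J2 effort already set via bond 1)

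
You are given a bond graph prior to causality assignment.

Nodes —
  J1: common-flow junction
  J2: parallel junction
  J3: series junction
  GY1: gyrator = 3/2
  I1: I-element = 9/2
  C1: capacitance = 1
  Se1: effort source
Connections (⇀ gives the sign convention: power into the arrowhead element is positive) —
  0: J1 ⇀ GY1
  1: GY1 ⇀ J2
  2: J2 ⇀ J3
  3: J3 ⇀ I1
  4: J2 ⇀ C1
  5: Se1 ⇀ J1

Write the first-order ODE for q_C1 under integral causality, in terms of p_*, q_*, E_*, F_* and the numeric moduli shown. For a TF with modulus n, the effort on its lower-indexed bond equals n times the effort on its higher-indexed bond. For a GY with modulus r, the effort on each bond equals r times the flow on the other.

bond 5 →J1  (Se1 fixes effort; stroke away)
bond 0 →GY1  (J1 needs exactly one f-in)
bond 1 →GY1  (GY1: gyrator matches bond 0)
bond 3 →I1  (I1 integral (f out))
bond 2 →J3  (J3 flow already set via bond 3)
bond 4 →J2  (closing 0-jn rule on J2)

dq_C1/dt = 2*E_Se1/3 - 2*p_I1/9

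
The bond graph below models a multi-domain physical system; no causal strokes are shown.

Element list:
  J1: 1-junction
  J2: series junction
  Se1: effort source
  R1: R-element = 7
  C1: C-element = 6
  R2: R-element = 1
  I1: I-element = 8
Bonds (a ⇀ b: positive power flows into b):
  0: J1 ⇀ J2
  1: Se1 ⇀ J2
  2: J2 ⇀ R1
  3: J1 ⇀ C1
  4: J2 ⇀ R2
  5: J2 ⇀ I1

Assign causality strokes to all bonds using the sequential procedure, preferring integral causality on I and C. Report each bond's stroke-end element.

#0 →J2
#1 →J2
#2 →J2
#3 →J1
#4 →J2
#5 →I1

bond 1 →J2  (source Se1 imposes e)
bond 3 →J1  (prefer integral on C1)
bond 0 →J2  (closing 1-jn rule on J1)
bond 5 →I1  (I1 outputs flow p/I1)
bond 2 →J2  (1-jn J2 has f-setter on 5)
bond 4 →J2  (J2 flow already set via bond 5)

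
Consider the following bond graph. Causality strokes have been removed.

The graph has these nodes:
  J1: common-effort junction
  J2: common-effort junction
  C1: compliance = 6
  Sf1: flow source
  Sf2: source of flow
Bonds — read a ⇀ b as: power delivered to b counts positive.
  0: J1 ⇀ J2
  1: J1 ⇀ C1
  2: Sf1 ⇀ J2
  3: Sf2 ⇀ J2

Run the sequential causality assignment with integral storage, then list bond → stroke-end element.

b0 →J2
b1 →J1
b2 →Sf1
b3 →Sf2

#2 |Sf1  (Sf1 (Sf) sets flow on bond)
#3 |Sf2  (Sf2: flow source, stroke at near end)
#0 |J2  (J2: last free bond brings effort in)
#1 |J1  (J1: last free bond brings effort in)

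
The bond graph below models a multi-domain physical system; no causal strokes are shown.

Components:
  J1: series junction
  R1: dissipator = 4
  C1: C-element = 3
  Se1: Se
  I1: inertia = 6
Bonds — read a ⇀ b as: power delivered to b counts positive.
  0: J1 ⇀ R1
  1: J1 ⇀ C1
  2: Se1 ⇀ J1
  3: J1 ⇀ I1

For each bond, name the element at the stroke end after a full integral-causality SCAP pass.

bond 2 stroke→J1  (Se1 fixes effort; stroke away)
bond 1 stroke→J1  (prefer integral on C1)
bond 3 stroke→I1  (I1 outputs flow p/I1)
bond 0 stroke→J1  (J1: bond 3 brought flow, rest push out)

β0 →J1
β1 →J1
β2 →J1
β3 →I1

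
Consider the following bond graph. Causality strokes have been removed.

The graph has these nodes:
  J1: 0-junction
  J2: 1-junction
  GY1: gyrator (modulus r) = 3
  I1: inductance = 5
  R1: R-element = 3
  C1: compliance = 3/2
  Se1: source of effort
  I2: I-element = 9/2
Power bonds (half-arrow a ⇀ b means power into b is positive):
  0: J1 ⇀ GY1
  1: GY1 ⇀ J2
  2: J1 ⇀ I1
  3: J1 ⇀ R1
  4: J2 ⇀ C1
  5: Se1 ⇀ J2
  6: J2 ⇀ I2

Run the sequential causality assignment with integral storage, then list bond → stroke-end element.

β5 |J2  (source Se1 imposes e)
β2 |I1  (I1: I, integral causality)
β4 |J2  (C1: C, integral causality)
β6 |I2  (I2 outputs flow p/I2)
β1 |J2  (J2 flow already set via bond 6)
β0 |J1  (GY GY1: same side as bond 1)
β3 |R1  (0-jn J1 has e-setter on 0)

#0 stroke→J1
#1 stroke→J2
#2 stroke→I1
#3 stroke→R1
#4 stroke→J2
#5 stroke→J2
#6 stroke→I2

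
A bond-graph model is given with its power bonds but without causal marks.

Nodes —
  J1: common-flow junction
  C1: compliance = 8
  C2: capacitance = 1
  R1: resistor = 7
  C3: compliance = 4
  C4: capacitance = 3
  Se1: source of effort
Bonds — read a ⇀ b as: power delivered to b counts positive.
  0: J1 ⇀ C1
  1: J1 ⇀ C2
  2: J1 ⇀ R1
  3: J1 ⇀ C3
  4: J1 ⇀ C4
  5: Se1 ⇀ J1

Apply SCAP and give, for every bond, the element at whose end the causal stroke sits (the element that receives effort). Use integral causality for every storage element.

#5 stroke at J1  (Se1 fixes effort; stroke away)
#0 stroke at J1  (C1: C, integral causality)
#1 stroke at J1  (prefer integral on C2)
#3 stroke at J1  (C3 integral (e out))
#4 stroke at J1  (prefer integral on C4)
#2 stroke at R1  (only one flow-in slot at J1)

β0 →J1
β1 →J1
β2 →R1
β3 →J1
β4 →J1
β5 →J1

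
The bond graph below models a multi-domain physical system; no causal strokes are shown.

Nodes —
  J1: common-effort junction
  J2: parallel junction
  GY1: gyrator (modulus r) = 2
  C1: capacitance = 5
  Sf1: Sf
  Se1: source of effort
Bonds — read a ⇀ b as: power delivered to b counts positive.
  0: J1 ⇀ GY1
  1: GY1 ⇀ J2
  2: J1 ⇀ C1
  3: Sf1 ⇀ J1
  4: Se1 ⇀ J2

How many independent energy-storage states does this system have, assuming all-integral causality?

β3 |Sf1  (Sf1 fixes flow; stroke at Sf1)
β4 |J2  (Se1 (Se) sets effort on bond)
β1 |GY1  (0-jn J2 has e-setter on 4)
β0 |GY1  (GY1: gyrator matches bond 1)
β2 |J1  (J1 needs exactly one e-in)

1  (C1 all integral)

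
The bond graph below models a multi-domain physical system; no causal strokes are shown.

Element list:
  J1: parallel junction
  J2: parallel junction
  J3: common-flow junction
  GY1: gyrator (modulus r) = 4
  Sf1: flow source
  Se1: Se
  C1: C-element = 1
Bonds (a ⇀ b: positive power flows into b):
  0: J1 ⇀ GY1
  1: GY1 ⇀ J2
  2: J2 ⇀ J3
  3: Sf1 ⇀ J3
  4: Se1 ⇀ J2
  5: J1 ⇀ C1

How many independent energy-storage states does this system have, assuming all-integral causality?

1  (C1 all integral)

bond 3 →Sf1  (Sf1: flow source, stroke at near end)
bond 4 →J2  (source Se1 imposes e)
bond 1 →GY1  (0-jn J2 has e-setter on 4)
bond 2 →J3  (J2 effort already set via bond 4)
bond 0 →GY1  (GY GY1: same side as bond 1)
bond 5 →J1  (J1: last free bond brings effort in)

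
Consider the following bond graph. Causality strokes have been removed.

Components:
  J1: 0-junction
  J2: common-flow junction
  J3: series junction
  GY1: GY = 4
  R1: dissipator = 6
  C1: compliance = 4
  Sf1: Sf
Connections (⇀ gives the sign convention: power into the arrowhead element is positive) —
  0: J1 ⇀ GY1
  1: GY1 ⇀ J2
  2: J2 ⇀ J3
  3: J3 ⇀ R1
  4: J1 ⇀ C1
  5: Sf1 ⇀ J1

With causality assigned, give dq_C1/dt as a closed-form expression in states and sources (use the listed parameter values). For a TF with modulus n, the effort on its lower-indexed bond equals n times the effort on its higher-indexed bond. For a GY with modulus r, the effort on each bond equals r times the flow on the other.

dq_C1/dt = F_Sf1 - 3*q_C1/32

β5 |Sf1  (source Sf1 imposes f)
β4 |J1  (C1: C, integral causality)
β0 |GY1  (J1: bond 4 brought effort, rest push out)
β1 |GY1  (GY GY1: same side as bond 0)
β2 |J2  (common-f at J2 fixed by 1)
β3 |J3  (J3: bond 2 brought flow, rest push out)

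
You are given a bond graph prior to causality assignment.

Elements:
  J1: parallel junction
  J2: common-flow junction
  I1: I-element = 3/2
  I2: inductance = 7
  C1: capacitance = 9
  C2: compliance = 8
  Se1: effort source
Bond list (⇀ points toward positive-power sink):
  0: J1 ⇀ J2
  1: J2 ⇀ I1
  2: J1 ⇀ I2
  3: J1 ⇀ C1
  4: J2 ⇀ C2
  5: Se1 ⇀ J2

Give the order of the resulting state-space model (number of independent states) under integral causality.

4  (C1, C2, I1, I2 all integral)

bond 5 stroke at J2  (Se1: effort source, stroke at far end)
bond 1 stroke at I1  (I1: I, integral causality)
bond 0 stroke at J2  (common-f at J2 fixed by 1)
bond 4 stroke at J2  (common-f at J2 fixed by 1)
bond 2 stroke at I2  (prefer integral on I2)
bond 3 stroke at J1  (J1 needs exactly one e-in)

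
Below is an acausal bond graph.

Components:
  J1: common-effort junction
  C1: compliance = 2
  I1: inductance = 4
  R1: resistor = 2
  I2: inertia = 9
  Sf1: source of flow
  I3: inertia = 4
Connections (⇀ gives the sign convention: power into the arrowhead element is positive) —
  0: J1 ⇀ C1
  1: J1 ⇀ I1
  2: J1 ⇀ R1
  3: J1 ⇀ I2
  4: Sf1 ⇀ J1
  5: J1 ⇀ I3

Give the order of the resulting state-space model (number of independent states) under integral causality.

4  (C1, I1, I2, I3 all integral)

bond 4 |Sf1  (source Sf1 imposes f)
bond 0 |J1  (C1 outputs effort q/C1)
bond 1 |I1  (common-e at J1 fixed by 0)
bond 2 |R1  (J1 effort already set via bond 0)
bond 3 |I2  (J1 effort already set via bond 0)
bond 5 |I3  (common-e at J1 fixed by 0)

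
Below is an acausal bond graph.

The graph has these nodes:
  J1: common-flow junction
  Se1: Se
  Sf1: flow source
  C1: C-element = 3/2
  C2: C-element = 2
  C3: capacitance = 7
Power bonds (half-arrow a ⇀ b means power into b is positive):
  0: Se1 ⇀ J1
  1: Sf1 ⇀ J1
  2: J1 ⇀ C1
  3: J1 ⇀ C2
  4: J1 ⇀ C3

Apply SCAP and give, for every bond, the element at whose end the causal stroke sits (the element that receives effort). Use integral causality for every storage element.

β0 stroke→J1
β1 stroke→Sf1
β2 stroke→J1
β3 stroke→J1
β4 stroke→J1

bond 0 |J1  (Se1: effort source, stroke at far end)
bond 1 |Sf1  (source Sf1 imposes f)
bond 2 |J1  (J1: bond 1 brought flow, rest push out)
bond 3 |J1  (J1: bond 1 brought flow, rest push out)
bond 4 |J1  (J1 flow already set via bond 1)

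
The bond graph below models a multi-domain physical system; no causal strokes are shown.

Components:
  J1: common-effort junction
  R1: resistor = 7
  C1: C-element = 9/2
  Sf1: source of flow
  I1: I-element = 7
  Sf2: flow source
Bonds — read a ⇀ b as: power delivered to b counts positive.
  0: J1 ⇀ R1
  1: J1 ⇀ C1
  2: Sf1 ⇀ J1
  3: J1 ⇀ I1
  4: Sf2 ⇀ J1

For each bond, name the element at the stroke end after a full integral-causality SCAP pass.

b0 stroke at R1
b1 stroke at J1
b2 stroke at Sf1
b3 stroke at I1
b4 stroke at Sf2

b2 |Sf1  (source Sf1 imposes f)
b4 |Sf2  (Sf2: flow source, stroke at near end)
b1 |J1  (C1: C, integral causality)
b0 |R1  (common-e at J1 fixed by 1)
b3 |I1  (J1 effort already set via bond 1)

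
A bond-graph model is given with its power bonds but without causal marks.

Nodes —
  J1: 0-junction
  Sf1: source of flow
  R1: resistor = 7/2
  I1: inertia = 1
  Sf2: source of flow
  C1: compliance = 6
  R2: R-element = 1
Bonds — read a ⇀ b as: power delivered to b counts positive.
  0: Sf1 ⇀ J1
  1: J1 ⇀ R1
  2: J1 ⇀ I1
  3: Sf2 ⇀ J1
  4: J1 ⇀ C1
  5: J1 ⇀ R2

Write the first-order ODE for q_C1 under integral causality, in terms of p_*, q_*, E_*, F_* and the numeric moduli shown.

#0 stroke at Sf1  (Sf1 (Sf) sets flow on bond)
#3 stroke at Sf2  (source Sf2 imposes f)
#2 stroke at I1  (prefer integral on I1)
#4 stroke at J1  (C1 integral (e out))
#1 stroke at R1  (common-e at J1 fixed by 4)
#5 stroke at R2  (J1 effort already set via bond 4)

dq_C1/dt = F_Sf1 + F_Sf2 - p_I1 - 3*q_C1/14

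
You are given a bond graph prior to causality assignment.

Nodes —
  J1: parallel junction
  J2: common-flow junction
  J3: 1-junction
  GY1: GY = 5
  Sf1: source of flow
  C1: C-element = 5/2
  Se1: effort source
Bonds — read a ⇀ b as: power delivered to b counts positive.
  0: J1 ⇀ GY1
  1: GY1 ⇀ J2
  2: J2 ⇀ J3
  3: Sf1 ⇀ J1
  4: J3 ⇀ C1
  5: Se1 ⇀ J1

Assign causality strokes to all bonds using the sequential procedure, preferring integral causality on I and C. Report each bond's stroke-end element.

#3 →Sf1  (Sf1 (Sf) sets flow on bond)
#5 →J1  (Se1 fixes effort; stroke away)
#0 →GY1  (J1 effort already set via bond 5)
#1 →GY1  (GY1 both-in/both-out from 0)
#2 →J2  (1-jn J2 has f-setter on 1)
#4 →J3  (J3 flow already set via bond 2)

bond 0 →GY1
bond 1 →GY1
bond 2 →J2
bond 3 →Sf1
bond 4 →J3
bond 5 →J1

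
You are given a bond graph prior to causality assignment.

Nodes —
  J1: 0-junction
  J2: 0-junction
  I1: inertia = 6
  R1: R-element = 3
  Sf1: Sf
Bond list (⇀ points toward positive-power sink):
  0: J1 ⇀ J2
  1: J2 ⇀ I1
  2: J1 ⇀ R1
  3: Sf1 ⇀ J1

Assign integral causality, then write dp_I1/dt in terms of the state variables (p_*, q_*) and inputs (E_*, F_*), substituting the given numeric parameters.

dp_I1/dt = 3*F_Sf1 - p_I1/2

β3 stroke→Sf1  (Sf1: flow source, stroke at near end)
β1 stroke→I1  (I1: I, integral causality)
β0 stroke→J2  (only one effort-in slot at J2)
β2 stroke→J1  (closing 0-jn rule on J1)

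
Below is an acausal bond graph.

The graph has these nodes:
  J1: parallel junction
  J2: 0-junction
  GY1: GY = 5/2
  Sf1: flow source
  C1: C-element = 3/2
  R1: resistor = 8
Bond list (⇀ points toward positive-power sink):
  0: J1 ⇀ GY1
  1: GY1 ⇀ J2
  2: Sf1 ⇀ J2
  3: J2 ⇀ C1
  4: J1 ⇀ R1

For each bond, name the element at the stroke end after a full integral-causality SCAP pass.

#2 |Sf1  (Sf1 fixes flow; stroke at Sf1)
#3 |J2  (C1 outputs effort q/C1)
#1 |GY1  (J2 effort already set via bond 3)
#0 |GY1  (GY GY1: same side as bond 1)
#4 |J1  (closing 0-jn rule on J1)

#0 →GY1
#1 →GY1
#2 →Sf1
#3 →J2
#4 →J1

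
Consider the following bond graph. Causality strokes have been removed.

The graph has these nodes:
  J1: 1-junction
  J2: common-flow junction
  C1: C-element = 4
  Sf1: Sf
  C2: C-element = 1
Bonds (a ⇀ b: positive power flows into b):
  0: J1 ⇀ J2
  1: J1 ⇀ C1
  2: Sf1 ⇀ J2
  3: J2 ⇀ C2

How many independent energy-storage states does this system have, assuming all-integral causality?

2  (C1, C2 all integral)

b2 |Sf1  (Sf1 fixes flow; stroke at Sf1)
b0 |J2  (common-f at J2 fixed by 2)
b3 |J2  (J2 flow already set via bond 2)
b1 |J1  (1-jn J1 has f-setter on 0)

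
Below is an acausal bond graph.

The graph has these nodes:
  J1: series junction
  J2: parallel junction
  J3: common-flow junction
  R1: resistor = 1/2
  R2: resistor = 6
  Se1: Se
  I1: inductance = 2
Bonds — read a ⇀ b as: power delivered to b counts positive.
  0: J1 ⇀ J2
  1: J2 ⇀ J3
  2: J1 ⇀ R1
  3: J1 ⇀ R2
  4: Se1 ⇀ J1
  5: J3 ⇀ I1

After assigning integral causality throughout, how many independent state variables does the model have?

1  (I1 all integral)

bond 4 →J1  (Se1 (Se) sets effort on bond)
bond 5 →I1  (I1: I, integral causality)
bond 1 →J3  (common-f at J3 fixed by 5)
bond 0 →J2  (J2 needs exactly one e-in)
bond 2 →J1  (common-f at J1 fixed by 0)
bond 3 →J1  (J1: bond 0 brought flow, rest push out)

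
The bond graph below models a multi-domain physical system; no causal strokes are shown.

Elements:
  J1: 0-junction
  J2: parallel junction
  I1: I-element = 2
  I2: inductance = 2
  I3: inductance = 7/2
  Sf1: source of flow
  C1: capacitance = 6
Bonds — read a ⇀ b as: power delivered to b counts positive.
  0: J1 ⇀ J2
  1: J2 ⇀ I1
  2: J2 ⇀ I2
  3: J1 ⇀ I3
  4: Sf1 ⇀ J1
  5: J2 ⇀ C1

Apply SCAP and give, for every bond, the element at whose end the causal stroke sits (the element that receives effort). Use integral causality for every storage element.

b4 stroke→Sf1  (source Sf1 imposes f)
b1 stroke→I1  (prefer integral on I1)
b2 stroke→I2  (prefer integral on I2)
b3 stroke→I3  (prefer integral on I3)
b0 stroke→J1  (J1: last free bond brings effort in)
b5 stroke→J2  (J2: last free bond brings effort in)

bond 0 →J1
bond 1 →I1
bond 2 →I2
bond 3 →I3
bond 4 →Sf1
bond 5 →J2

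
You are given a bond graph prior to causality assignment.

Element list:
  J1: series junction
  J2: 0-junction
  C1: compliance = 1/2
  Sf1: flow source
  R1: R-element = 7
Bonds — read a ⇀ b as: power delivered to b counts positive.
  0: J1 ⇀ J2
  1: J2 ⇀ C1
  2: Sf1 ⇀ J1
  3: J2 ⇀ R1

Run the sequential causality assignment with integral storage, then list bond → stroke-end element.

bond 0 stroke→J1
bond 1 stroke→J2
bond 2 stroke→Sf1
bond 3 stroke→R1

b2 stroke at Sf1  (Sf1: flow source, stroke at near end)
b0 stroke at J1  (1-jn J1 has f-setter on 2)
b1 stroke at J2  (C1 outputs effort q/C1)
b3 stroke at R1  (common-e at J2 fixed by 1)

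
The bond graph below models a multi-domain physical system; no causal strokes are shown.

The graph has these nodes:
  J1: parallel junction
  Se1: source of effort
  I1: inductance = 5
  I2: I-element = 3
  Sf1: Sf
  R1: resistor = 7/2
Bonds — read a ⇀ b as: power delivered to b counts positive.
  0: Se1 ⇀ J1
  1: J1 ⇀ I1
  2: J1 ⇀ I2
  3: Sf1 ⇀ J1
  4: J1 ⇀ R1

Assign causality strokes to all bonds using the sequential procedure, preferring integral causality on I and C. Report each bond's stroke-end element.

b0 →J1
b1 →I1
b2 →I2
b3 →Sf1
b4 →R1

bond 0 stroke at J1  (Se1 fixes effort; stroke away)
bond 3 stroke at Sf1  (Sf1 (Sf) sets flow on bond)
bond 1 stroke at I1  (J1: bond 0 brought effort, rest push out)
bond 2 stroke at I2  (common-e at J1 fixed by 0)
bond 4 stroke at R1  (common-e at J1 fixed by 0)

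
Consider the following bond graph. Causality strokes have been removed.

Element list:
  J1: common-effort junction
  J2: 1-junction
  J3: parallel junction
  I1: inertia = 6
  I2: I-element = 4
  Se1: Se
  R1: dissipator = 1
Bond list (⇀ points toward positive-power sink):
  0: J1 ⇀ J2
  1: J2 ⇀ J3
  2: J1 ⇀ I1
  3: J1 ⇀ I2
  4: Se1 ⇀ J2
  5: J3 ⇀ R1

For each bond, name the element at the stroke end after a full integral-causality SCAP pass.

bond 0 stroke at J1
bond 1 stroke at J2
bond 2 stroke at I1
bond 3 stroke at I2
bond 4 stroke at J2
bond 5 stroke at J3

b4 |J2  (Se1 (Se) sets effort on bond)
b2 |I1  (I1: I, integral causality)
b3 |I2  (I2 outputs flow p/I2)
b0 |J1  (closing 0-jn rule on J1)
b1 |J2  (common-f at J2 fixed by 0)
b5 |J3  (only one effort-in slot at J3)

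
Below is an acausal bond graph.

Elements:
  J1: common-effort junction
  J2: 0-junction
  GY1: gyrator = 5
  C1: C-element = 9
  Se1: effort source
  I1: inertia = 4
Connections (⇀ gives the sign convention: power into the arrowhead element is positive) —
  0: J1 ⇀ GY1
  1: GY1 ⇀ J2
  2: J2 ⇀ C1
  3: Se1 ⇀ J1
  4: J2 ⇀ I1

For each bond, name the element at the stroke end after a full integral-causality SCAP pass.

#0 |GY1
#1 |GY1
#2 |J2
#3 |J1
#4 |I1

b3 |J1  (Se1 fixes effort; stroke away)
b0 |GY1  (0-jn J1 has e-setter on 3)
b1 |GY1  (through GY1, causality inverts; strokes same side of GY1)
b2 |J2  (C1 outputs effort q/C1)
b4 |I1  (common-e at J2 fixed by 2)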